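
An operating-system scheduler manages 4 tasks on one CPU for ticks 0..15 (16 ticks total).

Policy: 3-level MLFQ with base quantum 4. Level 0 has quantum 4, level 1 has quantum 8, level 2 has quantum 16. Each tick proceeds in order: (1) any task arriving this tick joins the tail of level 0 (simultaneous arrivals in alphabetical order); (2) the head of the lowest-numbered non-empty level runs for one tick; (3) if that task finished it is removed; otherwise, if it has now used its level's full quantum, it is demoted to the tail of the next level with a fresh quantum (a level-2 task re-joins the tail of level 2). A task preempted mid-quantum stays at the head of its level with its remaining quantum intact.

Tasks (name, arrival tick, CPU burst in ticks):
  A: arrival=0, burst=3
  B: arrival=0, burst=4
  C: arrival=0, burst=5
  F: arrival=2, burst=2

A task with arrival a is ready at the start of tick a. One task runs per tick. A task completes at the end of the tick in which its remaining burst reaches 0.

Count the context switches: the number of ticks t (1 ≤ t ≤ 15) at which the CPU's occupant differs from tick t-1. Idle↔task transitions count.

context switches = 5

t=0: L0/L1/L2 = ABC/-/- → run A
t=1: L0/L1/L2 = ABC/-/- → run A
t=2: L0/L1/L2 = ABCF/-/- → run A
t=3: L0/L1/L2 = BCF/-/- → run B
t=4: L0/L1/L2 = BCF/-/- → run B
t=5: L0/L1/L2 = BCF/-/- → run B
t=6: L0/L1/L2 = BCF/-/- → run B
t=7: L0/L1/L2 = CF/-/- → run C
t=8: L0/L1/L2 = CF/-/- → run C
t=9: L0/L1/L2 = CF/-/- → run C
t=10: L0/L1/L2 = CF/-/- → run C
t=11: L0/L1/L2 = F/C/- → run F
t=12: L0/L1/L2 = F/C/- → run F
t=13: L0/L1/L2 = -/C/- → run C
t=14: (idle)
t=15: (idle)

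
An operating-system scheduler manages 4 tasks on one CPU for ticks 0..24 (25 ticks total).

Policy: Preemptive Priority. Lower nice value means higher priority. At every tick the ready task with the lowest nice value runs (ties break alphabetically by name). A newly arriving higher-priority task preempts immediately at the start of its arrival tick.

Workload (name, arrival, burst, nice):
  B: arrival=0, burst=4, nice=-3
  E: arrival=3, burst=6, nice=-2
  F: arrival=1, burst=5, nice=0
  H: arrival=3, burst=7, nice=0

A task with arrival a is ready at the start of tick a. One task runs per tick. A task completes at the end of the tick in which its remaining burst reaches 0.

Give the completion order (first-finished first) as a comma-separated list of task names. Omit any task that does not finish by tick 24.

completion order = B, E, F, H

t=0: ready={B} → run B
t=1: ready={B,F} → run B
t=2: ready={B,F} → run B
t=3: ready={B,E,F,H} → run B
t=4: ready={E,F,H} → run E
t=5: ready={E,F,H} → run E
t=6: ready={E,F,H} → run E
t=7: ready={E,F,H} → run E
t=8: ready={E,F,H} → run E
t=9: ready={E,F,H} → run E
t=10: ready={F,H} → run F
t=11: ready={F,H} → run F
t=12: ready={F,H} → run F
t=13: ready={F,H} → run F
t=14: ready={F,H} → run F
t=15: ready={H} → run H
t=16: ready={H} → run H
t=17: ready={H} → run H
t=18: ready={H} → run H
t=19: ready={H} → run H
t=20: ready={H} → run H
t=21: ready={H} → run H
t=22: (idle)
t=23: (idle)
t=24: (idle)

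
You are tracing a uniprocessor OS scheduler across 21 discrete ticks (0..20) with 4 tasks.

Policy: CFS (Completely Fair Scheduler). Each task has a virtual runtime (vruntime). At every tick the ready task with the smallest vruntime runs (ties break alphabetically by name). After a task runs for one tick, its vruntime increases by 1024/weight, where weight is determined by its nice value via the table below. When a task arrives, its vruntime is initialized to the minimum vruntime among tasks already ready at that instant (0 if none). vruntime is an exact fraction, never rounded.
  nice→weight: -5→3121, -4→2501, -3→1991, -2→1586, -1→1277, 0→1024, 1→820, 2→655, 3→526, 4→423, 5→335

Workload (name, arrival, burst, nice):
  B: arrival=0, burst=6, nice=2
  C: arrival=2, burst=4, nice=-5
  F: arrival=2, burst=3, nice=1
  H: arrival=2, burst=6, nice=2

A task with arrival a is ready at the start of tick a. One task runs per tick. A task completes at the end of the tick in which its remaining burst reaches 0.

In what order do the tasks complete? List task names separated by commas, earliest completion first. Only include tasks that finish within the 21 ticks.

t=0: vr[B=0] → run B
t=1: vr[B=1024/655] → run B
t=2: vr[B=2048/655 C=2048/655 F=2048/655 H=2048/655] → run B
t=3: vr[B=3072/655 C=2048/655 F=2048/655 H=2048/655] → run C
t=4: vr[B=3072/655 C=7062528/2044255 F=2048/655 H=2048/655] → run F
t=5: vr[B=3072/655 C=7062528/2044255 F=117504/26855 H=2048/655] → run H
t=6: vr[B=3072/655 C=7062528/2044255 F=117504/26855 H=3072/655] → run C
t=7: vr[B=3072/655 C=7733248/2044255 F=117504/26855 H=3072/655] → run C
t=8: vr[B=3072/655 C=8403968/2044255 F=117504/26855 H=3072/655] → run C
t=9: vr[B=3072/655 F=117504/26855 H=3072/655] → run F
t=10: vr[B=3072/655 F=30208/5371 H=3072/655] → run B
t=11: vr[B=4096/655 F=30208/5371 H=3072/655] → run H
t=12: vr[B=4096/655 F=30208/5371 H=4096/655] → run F
t=13: vr[B=4096/655 H=4096/655] → run B
t=14: vr[B=1024/131 H=4096/655] → run H
t=15: vr[B=1024/131 H=1024/131] → run B
t=16: vr[H=1024/131] → run H
t=17: vr[H=6144/655] → run H
t=18: vr[H=7168/655] → run H
t=19: (idle)
t=20: (idle)

completion order = C, F, B, H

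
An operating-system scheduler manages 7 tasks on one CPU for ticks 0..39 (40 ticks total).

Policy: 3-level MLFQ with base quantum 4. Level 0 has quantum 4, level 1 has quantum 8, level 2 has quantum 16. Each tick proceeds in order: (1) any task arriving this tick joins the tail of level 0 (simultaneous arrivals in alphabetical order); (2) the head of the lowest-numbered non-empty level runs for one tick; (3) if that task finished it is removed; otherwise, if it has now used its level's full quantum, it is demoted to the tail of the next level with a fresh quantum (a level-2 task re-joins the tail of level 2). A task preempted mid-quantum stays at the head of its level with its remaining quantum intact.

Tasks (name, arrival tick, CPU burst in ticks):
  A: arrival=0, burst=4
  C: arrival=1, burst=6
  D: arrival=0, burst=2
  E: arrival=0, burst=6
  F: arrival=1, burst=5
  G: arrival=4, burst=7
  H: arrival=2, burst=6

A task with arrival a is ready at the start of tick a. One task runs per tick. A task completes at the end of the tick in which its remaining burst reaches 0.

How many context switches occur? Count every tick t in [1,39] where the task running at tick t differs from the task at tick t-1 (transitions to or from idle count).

context switches = 12

t=0: L0/L1/L2 = ADE/-/- → run A
t=1: L0/L1/L2 = ADECF/-/- → run A
t=2: L0/L1/L2 = ADECFH/-/- → run A
t=3: L0/L1/L2 = ADECFH/-/- → run A
t=4: L0/L1/L2 = DECFHG/-/- → run D
t=5: L0/L1/L2 = DECFHG/-/- → run D
t=6: L0/L1/L2 = ECFHG/-/- → run E
t=7: L0/L1/L2 = ECFHG/-/- → run E
t=8: L0/L1/L2 = ECFHG/-/- → run E
t=9: L0/L1/L2 = ECFHG/-/- → run E
t=10: L0/L1/L2 = CFHG/E/- → run C
t=11: L0/L1/L2 = CFHG/E/- → run C
t=12: L0/L1/L2 = CFHG/E/- → run C
t=13: L0/L1/L2 = CFHG/E/- → run C
t=14: L0/L1/L2 = FHG/EC/- → run F
t=15: L0/L1/L2 = FHG/EC/- → run F
t=16: L0/L1/L2 = FHG/EC/- → run F
t=17: L0/L1/L2 = FHG/EC/- → run F
t=18: L0/L1/L2 = HG/ECF/- → run H
t=19: L0/L1/L2 = HG/ECF/- → run H
t=20: L0/L1/L2 = HG/ECF/- → run H
t=21: L0/L1/L2 = HG/ECF/- → run H
t=22: L0/L1/L2 = G/ECFH/- → run G
t=23: L0/L1/L2 = G/ECFH/- → run G
t=24: L0/L1/L2 = G/ECFH/- → run G
t=25: L0/L1/L2 = G/ECFH/- → run G
t=26: L0/L1/L2 = -/ECFHG/- → run E
t=27: L0/L1/L2 = -/ECFHG/- → run E
t=28: L0/L1/L2 = -/CFHG/- → run C
t=29: L0/L1/L2 = -/CFHG/- → run C
t=30: L0/L1/L2 = -/FHG/- → run F
t=31: L0/L1/L2 = -/HG/- → run H
t=32: L0/L1/L2 = -/HG/- → run H
t=33: L0/L1/L2 = -/G/- → run G
t=34: L0/L1/L2 = -/G/- → run G
t=35: L0/L1/L2 = -/G/- → run G
t=36: (idle)
t=37: (idle)
t=38: (idle)
t=39: (idle)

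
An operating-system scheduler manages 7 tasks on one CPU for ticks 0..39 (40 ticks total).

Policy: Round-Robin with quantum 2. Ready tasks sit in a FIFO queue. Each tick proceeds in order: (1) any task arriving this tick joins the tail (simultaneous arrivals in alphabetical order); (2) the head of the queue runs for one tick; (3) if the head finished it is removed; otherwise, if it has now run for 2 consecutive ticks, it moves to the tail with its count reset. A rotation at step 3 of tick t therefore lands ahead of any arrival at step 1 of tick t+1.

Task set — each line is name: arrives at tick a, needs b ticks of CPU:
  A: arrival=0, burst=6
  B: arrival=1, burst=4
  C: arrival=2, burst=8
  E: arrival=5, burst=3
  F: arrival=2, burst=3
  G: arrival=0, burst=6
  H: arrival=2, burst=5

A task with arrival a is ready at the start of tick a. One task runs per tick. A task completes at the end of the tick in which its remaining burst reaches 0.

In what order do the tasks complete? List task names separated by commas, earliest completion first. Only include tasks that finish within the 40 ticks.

completion order = B, A, F, G, E, H, C

t=0: queue=[A,G] q_used=0 → run A
t=1: queue=[A,G,B] q_used=1 → run A
t=2: queue=[G,B,A,C,F,H] q_used=0 → run G
t=3: queue=[G,B,A,C,F,H] q_used=1 → run G
t=4: queue=[B,A,C,F,H,G] q_used=0 → run B
t=5: queue=[B,A,C,F,H,G,E] q_used=1 → run B
t=6: queue=[A,C,F,H,G,E,B] q_used=0 → run A
t=7: queue=[A,C,F,H,G,E,B] q_used=1 → run A
t=8: queue=[C,F,H,G,E,B,A] q_used=0 → run C
t=9: queue=[C,F,H,G,E,B,A] q_used=1 → run C
t=10: queue=[F,H,G,E,B,A,C] q_used=0 → run F
t=11: queue=[F,H,G,E,B,A,C] q_used=1 → run F
t=12: queue=[H,G,E,B,A,C,F] q_used=0 → run H
t=13: queue=[H,G,E,B,A,C,F] q_used=1 → run H
t=14: queue=[G,E,B,A,C,F,H] q_used=0 → run G
t=15: queue=[G,E,B,A,C,F,H] q_used=1 → run G
t=16: queue=[E,B,A,C,F,H,G] q_used=0 → run E
t=17: queue=[E,B,A,C,F,H,G] q_used=1 → run E
t=18: queue=[B,A,C,F,H,G,E] q_used=0 → run B
t=19: queue=[B,A,C,F,H,G,E] q_used=1 → run B
t=20: queue=[A,C,F,H,G,E] q_used=0 → run A
t=21: queue=[A,C,F,H,G,E] q_used=1 → run A
t=22: queue=[C,F,H,G,E] q_used=0 → run C
t=23: queue=[C,F,H,G,E] q_used=1 → run C
t=24: queue=[F,H,G,E,C] q_used=0 → run F
t=25: queue=[H,G,E,C] q_used=0 → run H
t=26: queue=[H,G,E,C] q_used=1 → run H
t=27: queue=[G,E,C,H] q_used=0 → run G
t=28: queue=[G,E,C,H] q_used=1 → run G
t=29: queue=[E,C,H] q_used=0 → run E
t=30: queue=[C,H] q_used=0 → run C
t=31: queue=[C,H] q_used=1 → run C
t=32: queue=[H,C] q_used=0 → run H
t=33: queue=[C] q_used=0 → run C
t=34: queue=[C] q_used=1 → run C
t=35: (idle)
t=36: (idle)
t=37: (idle)
t=38: (idle)
t=39: (idle)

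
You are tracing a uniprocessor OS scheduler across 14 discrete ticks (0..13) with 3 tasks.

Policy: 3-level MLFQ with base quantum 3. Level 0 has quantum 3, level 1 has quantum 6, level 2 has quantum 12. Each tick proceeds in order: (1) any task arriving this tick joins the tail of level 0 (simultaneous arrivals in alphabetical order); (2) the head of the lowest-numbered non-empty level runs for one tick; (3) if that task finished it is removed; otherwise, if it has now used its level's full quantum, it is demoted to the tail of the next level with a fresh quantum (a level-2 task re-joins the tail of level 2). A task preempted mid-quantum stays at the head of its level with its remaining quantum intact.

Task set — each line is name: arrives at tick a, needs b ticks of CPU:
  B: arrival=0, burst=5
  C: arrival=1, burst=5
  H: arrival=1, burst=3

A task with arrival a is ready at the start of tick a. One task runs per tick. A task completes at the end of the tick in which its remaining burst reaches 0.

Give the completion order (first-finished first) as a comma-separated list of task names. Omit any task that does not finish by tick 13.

t=0: L0/L1/L2 = B/-/- → run B
t=1: L0/L1/L2 = BCH/-/- → run B
t=2: L0/L1/L2 = BCH/-/- → run B
t=3: L0/L1/L2 = CH/B/- → run C
t=4: L0/L1/L2 = CH/B/- → run C
t=5: L0/L1/L2 = CH/B/- → run C
t=6: L0/L1/L2 = H/BC/- → run H
t=7: L0/L1/L2 = H/BC/- → run H
t=8: L0/L1/L2 = H/BC/- → run H
t=9: L0/L1/L2 = -/BC/- → run B
t=10: L0/L1/L2 = -/BC/- → run B
t=11: L0/L1/L2 = -/C/- → run C
t=12: L0/L1/L2 = -/C/- → run C
t=13: (idle)

completion order = H, B, C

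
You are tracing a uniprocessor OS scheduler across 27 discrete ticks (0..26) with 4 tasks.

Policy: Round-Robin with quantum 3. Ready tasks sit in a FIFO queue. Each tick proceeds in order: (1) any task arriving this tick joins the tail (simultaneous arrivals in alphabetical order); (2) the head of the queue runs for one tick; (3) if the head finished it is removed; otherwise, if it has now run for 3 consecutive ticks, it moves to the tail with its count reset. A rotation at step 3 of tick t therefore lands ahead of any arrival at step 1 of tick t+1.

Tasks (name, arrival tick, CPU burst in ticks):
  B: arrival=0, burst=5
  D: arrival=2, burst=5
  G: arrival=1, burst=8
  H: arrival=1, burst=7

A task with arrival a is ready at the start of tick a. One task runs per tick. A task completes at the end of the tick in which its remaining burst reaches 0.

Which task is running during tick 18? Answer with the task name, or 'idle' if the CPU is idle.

running at tick 18 = H

t=0: queue=[B] q_used=0 → run B
t=1: queue=[B,G,H] q_used=1 → run B
t=2: queue=[B,G,H,D] q_used=2 → run B
t=3: queue=[G,H,D,B] q_used=0 → run G
t=4: queue=[G,H,D,B] q_used=1 → run G
t=5: queue=[G,H,D,B] q_used=2 → run G
t=6: queue=[H,D,B,G] q_used=0 → run H
t=7: queue=[H,D,B,G] q_used=1 → run H
t=8: queue=[H,D,B,G] q_used=2 → run H
t=9: queue=[D,B,G,H] q_used=0 → run D
t=10: queue=[D,B,G,H] q_used=1 → run D
t=11: queue=[D,B,G,H] q_used=2 → run D
t=12: queue=[B,G,H,D] q_used=0 → run B
t=13: queue=[B,G,H,D] q_used=1 → run B
t=14: queue=[G,H,D] q_used=0 → run G
t=15: queue=[G,H,D] q_used=1 → run G
t=16: queue=[G,H,D] q_used=2 → run G
t=17: queue=[H,D,G] q_used=0 → run H
t=18: queue=[H,D,G] q_used=1 → run H
t=19: queue=[H,D,G] q_used=2 → run H
t=20: queue=[D,G,H] q_used=0 → run D
t=21: queue=[D,G,H] q_used=1 → run D
t=22: queue=[G,H] q_used=0 → run G
t=23: queue=[G,H] q_used=1 → run G
t=24: queue=[H] q_used=0 → run H
t=25: (idle)
t=26: (idle)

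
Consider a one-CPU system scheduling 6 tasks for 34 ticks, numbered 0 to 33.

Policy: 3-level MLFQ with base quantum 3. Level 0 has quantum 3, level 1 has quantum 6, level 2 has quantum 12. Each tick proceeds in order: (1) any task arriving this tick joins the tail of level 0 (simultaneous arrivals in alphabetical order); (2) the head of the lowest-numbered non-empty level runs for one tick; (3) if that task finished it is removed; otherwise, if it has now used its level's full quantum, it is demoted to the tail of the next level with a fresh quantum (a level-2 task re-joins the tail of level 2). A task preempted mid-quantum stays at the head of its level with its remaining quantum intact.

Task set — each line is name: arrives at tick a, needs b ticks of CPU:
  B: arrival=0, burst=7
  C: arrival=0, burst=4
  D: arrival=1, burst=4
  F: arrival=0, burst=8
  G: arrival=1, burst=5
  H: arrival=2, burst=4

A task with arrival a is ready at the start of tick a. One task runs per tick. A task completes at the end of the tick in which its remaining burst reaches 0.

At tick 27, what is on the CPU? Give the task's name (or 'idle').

running at tick 27 = F

t=0: L0/L1/L2 = BCF/-/- → run B
t=1: L0/L1/L2 = BCFDG/-/- → run B
t=2: L0/L1/L2 = BCFDGH/-/- → run B
t=3: L0/L1/L2 = CFDGH/B/- → run C
t=4: L0/L1/L2 = CFDGH/B/- → run C
t=5: L0/L1/L2 = CFDGH/B/- → run C
t=6: L0/L1/L2 = FDGH/BC/- → run F
t=7: L0/L1/L2 = FDGH/BC/- → run F
t=8: L0/L1/L2 = FDGH/BC/- → run F
t=9: L0/L1/L2 = DGH/BCF/- → run D
t=10: L0/L1/L2 = DGH/BCF/- → run D
t=11: L0/L1/L2 = DGH/BCF/- → run D
t=12: L0/L1/L2 = GH/BCFD/- → run G
t=13: L0/L1/L2 = GH/BCFD/- → run G
t=14: L0/L1/L2 = GH/BCFD/- → run G
t=15: L0/L1/L2 = H/BCFDG/- → run H
t=16: L0/L1/L2 = H/BCFDG/- → run H
t=17: L0/L1/L2 = H/BCFDG/- → run H
t=18: L0/L1/L2 = -/BCFDGH/- → run B
t=19: L0/L1/L2 = -/BCFDGH/- → run B
t=20: L0/L1/L2 = -/BCFDGH/- → run B
t=21: L0/L1/L2 = -/BCFDGH/- → run B
t=22: L0/L1/L2 = -/CFDGH/- → run C
t=23: L0/L1/L2 = -/FDGH/- → run F
t=24: L0/L1/L2 = -/FDGH/- → run F
t=25: L0/L1/L2 = -/FDGH/- → run F
t=26: L0/L1/L2 = -/FDGH/- → run F
t=27: L0/L1/L2 = -/FDGH/- → run F
t=28: L0/L1/L2 = -/DGH/- → run D
t=29: L0/L1/L2 = -/GH/- → run G
t=30: L0/L1/L2 = -/GH/- → run G
t=31: L0/L1/L2 = -/H/- → run H
t=32: (idle)
t=33: (idle)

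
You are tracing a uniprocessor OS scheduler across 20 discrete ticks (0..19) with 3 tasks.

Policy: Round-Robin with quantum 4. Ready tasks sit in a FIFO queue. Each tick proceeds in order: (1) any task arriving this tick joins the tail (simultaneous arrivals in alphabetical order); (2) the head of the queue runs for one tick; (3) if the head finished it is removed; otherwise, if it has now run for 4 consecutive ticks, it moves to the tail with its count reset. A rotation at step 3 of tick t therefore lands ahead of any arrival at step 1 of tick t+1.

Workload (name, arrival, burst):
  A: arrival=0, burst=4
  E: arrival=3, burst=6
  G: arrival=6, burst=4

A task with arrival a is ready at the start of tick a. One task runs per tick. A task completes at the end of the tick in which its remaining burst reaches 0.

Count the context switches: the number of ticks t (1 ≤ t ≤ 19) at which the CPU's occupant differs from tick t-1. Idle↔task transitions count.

t=0: queue=[A] q_used=0 → run A
t=1: queue=[A] q_used=1 → run A
t=2: queue=[A] q_used=2 → run A
t=3: queue=[A,E] q_used=3 → run A
t=4: queue=[E] q_used=0 → run E
t=5: queue=[E] q_used=1 → run E
t=6: queue=[E,G] q_used=2 → run E
t=7: queue=[E,G] q_used=3 → run E
t=8: queue=[G,E] q_used=0 → run G
t=9: queue=[G,E] q_used=1 → run G
t=10: queue=[G,E] q_used=2 → run G
t=11: queue=[G,E] q_used=3 → run G
t=12: queue=[E] q_used=0 → run E
t=13: queue=[E] q_used=1 → run E
t=14: (idle)
t=15: (idle)
t=16: (idle)
t=17: (idle)
t=18: (idle)
t=19: (idle)

context switches = 4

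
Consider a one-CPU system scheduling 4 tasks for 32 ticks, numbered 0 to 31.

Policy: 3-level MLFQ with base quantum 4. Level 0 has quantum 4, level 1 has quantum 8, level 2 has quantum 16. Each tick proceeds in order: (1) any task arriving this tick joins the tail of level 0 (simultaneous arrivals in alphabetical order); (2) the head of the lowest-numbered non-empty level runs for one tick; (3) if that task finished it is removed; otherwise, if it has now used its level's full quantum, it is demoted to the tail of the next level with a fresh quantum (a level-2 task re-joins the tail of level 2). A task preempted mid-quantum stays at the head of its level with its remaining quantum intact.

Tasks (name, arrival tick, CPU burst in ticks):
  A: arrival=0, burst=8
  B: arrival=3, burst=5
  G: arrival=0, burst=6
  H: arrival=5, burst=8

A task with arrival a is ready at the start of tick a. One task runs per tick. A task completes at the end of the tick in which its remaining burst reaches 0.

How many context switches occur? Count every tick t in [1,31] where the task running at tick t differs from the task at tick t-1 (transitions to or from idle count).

t=0: L0/L1/L2 = AG/-/- → run A
t=1: L0/L1/L2 = AG/-/- → run A
t=2: L0/L1/L2 = AG/-/- → run A
t=3: L0/L1/L2 = AGB/-/- → run A
t=4: L0/L1/L2 = GB/A/- → run G
t=5: L0/L1/L2 = GBH/A/- → run G
t=6: L0/L1/L2 = GBH/A/- → run G
t=7: L0/L1/L2 = GBH/A/- → run G
t=8: L0/L1/L2 = BH/AG/- → run B
t=9: L0/L1/L2 = BH/AG/- → run B
t=10: L0/L1/L2 = BH/AG/- → run B
t=11: L0/L1/L2 = BH/AG/- → run B
t=12: L0/L1/L2 = H/AGB/- → run H
t=13: L0/L1/L2 = H/AGB/- → run H
t=14: L0/L1/L2 = H/AGB/- → run H
t=15: L0/L1/L2 = H/AGB/- → run H
t=16: L0/L1/L2 = -/AGBH/- → run A
t=17: L0/L1/L2 = -/AGBH/- → run A
t=18: L0/L1/L2 = -/AGBH/- → run A
t=19: L0/L1/L2 = -/AGBH/- → run A
t=20: L0/L1/L2 = -/GBH/- → run G
t=21: L0/L1/L2 = -/GBH/- → run G
t=22: L0/L1/L2 = -/BH/- → run B
t=23: L0/L1/L2 = -/H/- → run H
t=24: L0/L1/L2 = -/H/- → run H
t=25: L0/L1/L2 = -/H/- → run H
t=26: L0/L1/L2 = -/H/- → run H
t=27: (idle)
t=28: (idle)
t=29: (idle)
t=30: (idle)
t=31: (idle)

context switches = 8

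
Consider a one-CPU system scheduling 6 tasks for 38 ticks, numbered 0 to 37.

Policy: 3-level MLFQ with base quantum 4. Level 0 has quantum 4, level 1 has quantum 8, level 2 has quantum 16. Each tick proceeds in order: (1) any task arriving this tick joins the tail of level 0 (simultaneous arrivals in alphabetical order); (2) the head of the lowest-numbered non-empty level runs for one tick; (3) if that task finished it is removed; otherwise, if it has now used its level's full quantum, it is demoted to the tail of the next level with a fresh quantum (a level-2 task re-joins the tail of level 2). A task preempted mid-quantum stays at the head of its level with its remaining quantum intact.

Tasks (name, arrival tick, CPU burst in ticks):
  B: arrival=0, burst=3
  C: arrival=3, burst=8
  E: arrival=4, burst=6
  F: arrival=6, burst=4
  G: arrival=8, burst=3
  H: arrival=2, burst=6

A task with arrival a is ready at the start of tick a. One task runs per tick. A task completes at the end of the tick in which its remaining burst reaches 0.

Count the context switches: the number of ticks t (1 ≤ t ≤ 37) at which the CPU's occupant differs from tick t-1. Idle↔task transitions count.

t=0: L0/L1/L2 = B/-/- → run B
t=1: L0/L1/L2 = B/-/- → run B
t=2: L0/L1/L2 = BH/-/- → run B
t=3: L0/L1/L2 = HC/-/- → run H
t=4: L0/L1/L2 = HCE/-/- → run H
t=5: L0/L1/L2 = HCE/-/- → run H
t=6: L0/L1/L2 = HCEF/-/- → run H
t=7: L0/L1/L2 = CEF/H/- → run C
t=8: L0/L1/L2 = CEFG/H/- → run C
t=9: L0/L1/L2 = CEFG/H/- → run C
t=10: L0/L1/L2 = CEFG/H/- → run C
t=11: L0/L1/L2 = EFG/HC/- → run E
t=12: L0/L1/L2 = EFG/HC/- → run E
t=13: L0/L1/L2 = EFG/HC/- → run E
t=14: L0/L1/L2 = EFG/HC/- → run E
t=15: L0/L1/L2 = FG/HCE/- → run F
t=16: L0/L1/L2 = FG/HCE/- → run F
t=17: L0/L1/L2 = FG/HCE/- → run F
t=18: L0/L1/L2 = FG/HCE/- → run F
t=19: L0/L1/L2 = G/HCE/- → run G
t=20: L0/L1/L2 = G/HCE/- → run G
t=21: L0/L1/L2 = G/HCE/- → run G
t=22: L0/L1/L2 = -/HCE/- → run H
t=23: L0/L1/L2 = -/HCE/- → run H
t=24: L0/L1/L2 = -/CE/- → run C
t=25: L0/L1/L2 = -/CE/- → run C
t=26: L0/L1/L2 = -/CE/- → run C
t=27: L0/L1/L2 = -/CE/- → run C
t=28: L0/L1/L2 = -/E/- → run E
t=29: L0/L1/L2 = -/E/- → run E
t=30: (idle)
t=31: (idle)
t=32: (idle)
t=33: (idle)
t=34: (idle)
t=35: (idle)
t=36: (idle)
t=37: (idle)

context switches = 9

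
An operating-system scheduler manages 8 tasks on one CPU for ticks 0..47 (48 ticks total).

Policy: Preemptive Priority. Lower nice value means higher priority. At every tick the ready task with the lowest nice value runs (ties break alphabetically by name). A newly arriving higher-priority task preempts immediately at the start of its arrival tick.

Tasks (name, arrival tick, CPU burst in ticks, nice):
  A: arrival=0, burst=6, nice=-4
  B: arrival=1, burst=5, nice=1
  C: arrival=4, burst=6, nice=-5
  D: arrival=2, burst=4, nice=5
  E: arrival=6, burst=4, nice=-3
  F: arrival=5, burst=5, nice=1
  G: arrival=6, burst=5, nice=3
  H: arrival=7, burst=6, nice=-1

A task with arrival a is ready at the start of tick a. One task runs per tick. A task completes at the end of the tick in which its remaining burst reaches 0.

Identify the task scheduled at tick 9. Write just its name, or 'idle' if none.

t=0: ready={A} → run A
t=1: ready={A,B} → run A
t=2: ready={A,B,D} → run A
t=3: ready={A,B,D} → run A
t=4: ready={A,B,C,D} → run C
t=5: ready={A,B,C,D,F} → run C
t=6: ready={A,B,C,D,E,F,G} → run C
t=7: ready={A,B,C,D,E,F,G,H} → run C
t=8: ready={A,B,C,D,E,F,G,H} → run C
t=9: ready={A,B,C,D,E,F,G,H} → run C
t=10: ready={A,B,D,E,F,G,H} → run A
t=11: ready={A,B,D,E,F,G,H} → run A
t=12: ready={B,D,E,F,G,H} → run E
t=13: ready={B,D,E,F,G,H} → run E
t=14: ready={B,D,E,F,G,H} → run E
t=15: ready={B,D,E,F,G,H} → run E
t=16: ready={B,D,F,G,H} → run H
t=17: ready={B,D,F,G,H} → run H
t=18: ready={B,D,F,G,H} → run H
t=19: ready={B,D,F,G,H} → run H
t=20: ready={B,D,F,G,H} → run H
t=21: ready={B,D,F,G,H} → run H
t=22: ready={B,D,F,G} → run B
t=23: ready={B,D,F,G} → run B
t=24: ready={B,D,F,G} → run B
t=25: ready={B,D,F,G} → run B
t=26: ready={B,D,F,G} → run B
t=27: ready={D,F,G} → run F
t=28: ready={D,F,G} → run F
t=29: ready={D,F,G} → run F
t=30: ready={D,F,G} → run F
t=31: ready={D,F,G} → run F
t=32: ready={D,G} → run G
t=33: ready={D,G} → run G
t=34: ready={D,G} → run G
t=35: ready={D,G} → run G
t=36: ready={D,G} → run G
t=37: ready={D} → run D
t=38: ready={D} → run D
t=39: ready={D} → run D
t=40: ready={D} → run D
t=41: (idle)
t=42: (idle)
t=43: (idle)
t=44: (idle)
t=45: (idle)
t=46: (idle)
t=47: (idle)

running at tick 9 = C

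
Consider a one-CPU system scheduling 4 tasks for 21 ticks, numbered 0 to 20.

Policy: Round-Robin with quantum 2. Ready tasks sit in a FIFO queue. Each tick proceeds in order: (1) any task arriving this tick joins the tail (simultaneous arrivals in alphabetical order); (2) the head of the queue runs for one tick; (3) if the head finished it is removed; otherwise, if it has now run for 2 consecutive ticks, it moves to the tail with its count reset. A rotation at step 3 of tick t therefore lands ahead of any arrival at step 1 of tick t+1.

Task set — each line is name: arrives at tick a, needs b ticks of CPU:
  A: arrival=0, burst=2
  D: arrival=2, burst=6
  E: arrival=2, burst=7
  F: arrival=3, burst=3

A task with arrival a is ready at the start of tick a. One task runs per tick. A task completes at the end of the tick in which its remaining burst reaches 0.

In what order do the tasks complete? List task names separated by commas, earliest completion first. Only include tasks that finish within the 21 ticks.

t=0: queue=[A] q_used=0 → run A
t=1: queue=[A] q_used=1 → run A
t=2: queue=[D,E] q_used=0 → run D
t=3: queue=[D,E,F] q_used=1 → run D
t=4: queue=[E,F,D] q_used=0 → run E
t=5: queue=[E,F,D] q_used=1 → run E
t=6: queue=[F,D,E] q_used=0 → run F
t=7: queue=[F,D,E] q_used=1 → run F
t=8: queue=[D,E,F] q_used=0 → run D
t=9: queue=[D,E,F] q_used=1 → run D
t=10: queue=[E,F,D] q_used=0 → run E
t=11: queue=[E,F,D] q_used=1 → run E
t=12: queue=[F,D,E] q_used=0 → run F
t=13: queue=[D,E] q_used=0 → run D
t=14: queue=[D,E] q_used=1 → run D
t=15: queue=[E] q_used=0 → run E
t=16: queue=[E] q_used=1 → run E
t=17: queue=[E] q_used=0 → run E
t=18: (idle)
t=19: (idle)
t=20: (idle)

completion order = A, F, D, E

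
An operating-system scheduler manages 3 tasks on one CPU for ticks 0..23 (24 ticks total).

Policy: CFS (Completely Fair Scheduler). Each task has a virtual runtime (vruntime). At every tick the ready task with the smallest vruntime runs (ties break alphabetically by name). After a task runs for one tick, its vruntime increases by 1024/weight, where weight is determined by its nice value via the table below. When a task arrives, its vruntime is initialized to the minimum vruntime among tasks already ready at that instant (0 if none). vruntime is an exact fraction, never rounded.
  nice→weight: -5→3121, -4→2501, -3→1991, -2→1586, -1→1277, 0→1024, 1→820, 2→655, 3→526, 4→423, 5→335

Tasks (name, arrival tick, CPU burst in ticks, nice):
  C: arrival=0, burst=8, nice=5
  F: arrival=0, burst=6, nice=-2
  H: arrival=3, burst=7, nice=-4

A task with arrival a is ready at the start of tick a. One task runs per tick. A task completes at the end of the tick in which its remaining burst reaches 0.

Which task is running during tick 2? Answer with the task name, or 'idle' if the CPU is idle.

running at tick 2 = F

t=0: vr[C=0 F=0] → run C
t=1: vr[C=1024/335 F=0] → run F
t=2: vr[C=1024/335 F=512/793] → run F
t=3: vr[C=1024/335 F=1024/793 H=1024/793] → run F
t=4: vr[C=1024/335 F=1536/793 H=1024/793] → run H
t=5: vr[C=1024/335 F=1536/793 H=55296/32513] → run H
t=6: vr[C=1024/335 F=1536/793 H=68608/32513] → run F
t=7: vr[C=1024/335 F=2048/793 H=68608/32513] → run H
t=8: vr[C=1024/335 F=2048/793 H=81920/32513] → run H
t=9: vr[C=1024/335 F=2048/793 H=95232/32513] → run F
t=10: vr[C=1024/335 F=2560/793 H=95232/32513] → run H
t=11: vr[C=1024/335 F=2560/793 H=108544/32513] → run C
t=12: vr[C=2048/335 F=2560/793 H=108544/32513] → run F
t=13: vr[C=2048/335 H=108544/32513] → run H
t=14: vr[C=2048/335 H=121856/32513] → run H
t=15: vr[C=2048/335] → run C
t=16: vr[C=3072/335] → run C
t=17: vr[C=4096/335] → run C
t=18: vr[C=1024/67] → run C
t=19: vr[C=6144/335] → run C
t=20: vr[C=7168/335] → run C
t=21: (idle)
t=22: (idle)
t=23: (idle)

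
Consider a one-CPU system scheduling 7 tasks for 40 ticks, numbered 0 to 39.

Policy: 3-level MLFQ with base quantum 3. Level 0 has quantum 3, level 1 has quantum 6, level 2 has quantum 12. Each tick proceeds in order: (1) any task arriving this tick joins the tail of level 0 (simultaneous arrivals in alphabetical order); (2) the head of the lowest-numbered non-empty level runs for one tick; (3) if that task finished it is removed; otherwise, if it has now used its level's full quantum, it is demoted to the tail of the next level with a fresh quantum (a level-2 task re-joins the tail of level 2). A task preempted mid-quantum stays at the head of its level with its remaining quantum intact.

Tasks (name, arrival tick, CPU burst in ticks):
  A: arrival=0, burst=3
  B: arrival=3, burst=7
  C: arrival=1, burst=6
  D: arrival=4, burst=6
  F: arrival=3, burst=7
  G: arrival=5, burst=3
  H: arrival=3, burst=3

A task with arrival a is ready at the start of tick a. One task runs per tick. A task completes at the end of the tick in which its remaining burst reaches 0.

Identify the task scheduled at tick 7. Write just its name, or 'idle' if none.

running at tick 7 = B

t=0: L0/L1/L2 = A/-/- → run A
t=1: L0/L1/L2 = AC/-/- → run A
t=2: L0/L1/L2 = AC/-/- → run A
t=3: L0/L1/L2 = CBFH/-/- → run C
t=4: L0/L1/L2 = CBFHD/-/- → run C
t=5: L0/L1/L2 = CBFHDG/-/- → run C
t=6: L0/L1/L2 = BFHDG/C/- → run B
t=7: L0/L1/L2 = BFHDG/C/- → run B
t=8: L0/L1/L2 = BFHDG/C/- → run B
t=9: L0/L1/L2 = FHDG/CB/- → run F
t=10: L0/L1/L2 = FHDG/CB/- → run F
t=11: L0/L1/L2 = FHDG/CB/- → run F
t=12: L0/L1/L2 = HDG/CBF/- → run H
t=13: L0/L1/L2 = HDG/CBF/- → run H
t=14: L0/L1/L2 = HDG/CBF/- → run H
t=15: L0/L1/L2 = DG/CBF/- → run D
t=16: L0/L1/L2 = DG/CBF/- → run D
t=17: L0/L1/L2 = DG/CBF/- → run D
t=18: L0/L1/L2 = G/CBFD/- → run G
t=19: L0/L1/L2 = G/CBFD/- → run G
t=20: L0/L1/L2 = G/CBFD/- → run G
t=21: L0/L1/L2 = -/CBFD/- → run C
t=22: L0/L1/L2 = -/CBFD/- → run C
t=23: L0/L1/L2 = -/CBFD/- → run C
t=24: L0/L1/L2 = -/BFD/- → run B
t=25: L0/L1/L2 = -/BFD/- → run B
t=26: L0/L1/L2 = -/BFD/- → run B
t=27: L0/L1/L2 = -/BFD/- → run B
t=28: L0/L1/L2 = -/FD/- → run F
t=29: L0/L1/L2 = -/FD/- → run F
t=30: L0/L1/L2 = -/FD/- → run F
t=31: L0/L1/L2 = -/FD/- → run F
t=32: L0/L1/L2 = -/D/- → run D
t=33: L0/L1/L2 = -/D/- → run D
t=34: L0/L1/L2 = -/D/- → run D
t=35: (idle)
t=36: (idle)
t=37: (idle)
t=38: (idle)
t=39: (idle)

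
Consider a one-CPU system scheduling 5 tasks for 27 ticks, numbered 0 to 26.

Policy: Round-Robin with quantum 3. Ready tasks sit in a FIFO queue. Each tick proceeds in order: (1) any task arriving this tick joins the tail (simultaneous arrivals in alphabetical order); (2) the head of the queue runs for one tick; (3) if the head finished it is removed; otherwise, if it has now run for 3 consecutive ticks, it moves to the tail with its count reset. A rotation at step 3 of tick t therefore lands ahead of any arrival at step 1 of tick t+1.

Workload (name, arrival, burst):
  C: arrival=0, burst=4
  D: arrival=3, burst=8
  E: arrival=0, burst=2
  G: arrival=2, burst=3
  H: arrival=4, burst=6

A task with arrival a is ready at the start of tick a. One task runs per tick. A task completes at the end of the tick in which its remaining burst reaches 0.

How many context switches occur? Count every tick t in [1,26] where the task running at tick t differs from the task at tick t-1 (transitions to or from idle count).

t=0: queue=[C,E] q_used=0 → run C
t=1: queue=[C,E] q_used=1 → run C
t=2: queue=[C,E,G] q_used=2 → run C
t=3: queue=[E,G,C,D] q_used=0 → run E
t=4: queue=[E,G,C,D,H] q_used=1 → run E
t=5: queue=[G,C,D,H] q_used=0 → run G
t=6: queue=[G,C,D,H] q_used=1 → run G
t=7: queue=[G,C,D,H] q_used=2 → run G
t=8: queue=[C,D,H] q_used=0 → run C
t=9: queue=[D,H] q_used=0 → run D
t=10: queue=[D,H] q_used=1 → run D
t=11: queue=[D,H] q_used=2 → run D
t=12: queue=[H,D] q_used=0 → run H
t=13: queue=[H,D] q_used=1 → run H
t=14: queue=[H,D] q_used=2 → run H
t=15: queue=[D,H] q_used=0 → run D
t=16: queue=[D,H] q_used=1 → run D
t=17: queue=[D,H] q_used=2 → run D
t=18: queue=[H,D] q_used=0 → run H
t=19: queue=[H,D] q_used=1 → run H
t=20: queue=[H,D] q_used=2 → run H
t=21: queue=[D] q_used=0 → run D
t=22: queue=[D] q_used=1 → run D
t=23: (idle)
t=24: (idle)
t=25: (idle)
t=26: (idle)

context switches = 9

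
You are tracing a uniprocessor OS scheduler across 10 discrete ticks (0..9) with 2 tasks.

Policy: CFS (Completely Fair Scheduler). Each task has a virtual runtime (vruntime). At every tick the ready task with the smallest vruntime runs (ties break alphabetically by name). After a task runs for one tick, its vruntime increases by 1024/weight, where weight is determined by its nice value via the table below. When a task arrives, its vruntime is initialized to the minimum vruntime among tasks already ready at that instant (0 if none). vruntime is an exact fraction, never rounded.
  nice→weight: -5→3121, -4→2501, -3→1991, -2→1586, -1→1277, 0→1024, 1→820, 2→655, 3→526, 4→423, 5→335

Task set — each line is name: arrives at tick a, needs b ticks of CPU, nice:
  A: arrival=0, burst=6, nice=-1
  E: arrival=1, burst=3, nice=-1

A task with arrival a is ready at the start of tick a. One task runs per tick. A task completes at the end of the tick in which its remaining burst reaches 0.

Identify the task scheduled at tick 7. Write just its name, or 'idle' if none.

t=0: vr[A=0] → run A
t=1: vr[A=1024/1277 E=1024/1277] → run A
t=2: vr[A=2048/1277 E=1024/1277] → run E
t=3: vr[A=2048/1277 E=2048/1277] → run A
t=4: vr[A=3072/1277 E=2048/1277] → run E
t=5: vr[A=3072/1277 E=3072/1277] → run A
t=6: vr[A=4096/1277 E=3072/1277] → run E
t=7: vr[A=4096/1277] → run A
t=8: vr[A=5120/1277] → run A
t=9: (idle)

running at tick 7 = A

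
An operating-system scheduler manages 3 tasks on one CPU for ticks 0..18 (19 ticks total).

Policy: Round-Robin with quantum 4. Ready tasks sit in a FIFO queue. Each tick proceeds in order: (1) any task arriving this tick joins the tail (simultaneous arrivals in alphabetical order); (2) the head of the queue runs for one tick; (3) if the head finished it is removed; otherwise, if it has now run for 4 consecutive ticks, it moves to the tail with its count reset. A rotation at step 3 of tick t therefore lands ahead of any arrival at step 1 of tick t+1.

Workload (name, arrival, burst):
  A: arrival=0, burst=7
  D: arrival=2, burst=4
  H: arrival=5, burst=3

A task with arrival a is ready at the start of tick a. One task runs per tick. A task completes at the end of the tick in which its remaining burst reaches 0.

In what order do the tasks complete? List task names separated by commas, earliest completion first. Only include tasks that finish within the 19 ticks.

t=0: queue=[A] q_used=0 → run A
t=1: queue=[A] q_used=1 → run A
t=2: queue=[A,D] q_used=2 → run A
t=3: queue=[A,D] q_used=3 → run A
t=4: queue=[D,A] q_used=0 → run D
t=5: queue=[D,A,H] q_used=1 → run D
t=6: queue=[D,A,H] q_used=2 → run D
t=7: queue=[D,A,H] q_used=3 → run D
t=8: queue=[A,H] q_used=0 → run A
t=9: queue=[A,H] q_used=1 → run A
t=10: queue=[A,H] q_used=2 → run A
t=11: queue=[H] q_used=0 → run H
t=12: queue=[H] q_used=1 → run H
t=13: queue=[H] q_used=2 → run H
t=14: (idle)
t=15: (idle)
t=16: (idle)
t=17: (idle)
t=18: (idle)

completion order = D, A, H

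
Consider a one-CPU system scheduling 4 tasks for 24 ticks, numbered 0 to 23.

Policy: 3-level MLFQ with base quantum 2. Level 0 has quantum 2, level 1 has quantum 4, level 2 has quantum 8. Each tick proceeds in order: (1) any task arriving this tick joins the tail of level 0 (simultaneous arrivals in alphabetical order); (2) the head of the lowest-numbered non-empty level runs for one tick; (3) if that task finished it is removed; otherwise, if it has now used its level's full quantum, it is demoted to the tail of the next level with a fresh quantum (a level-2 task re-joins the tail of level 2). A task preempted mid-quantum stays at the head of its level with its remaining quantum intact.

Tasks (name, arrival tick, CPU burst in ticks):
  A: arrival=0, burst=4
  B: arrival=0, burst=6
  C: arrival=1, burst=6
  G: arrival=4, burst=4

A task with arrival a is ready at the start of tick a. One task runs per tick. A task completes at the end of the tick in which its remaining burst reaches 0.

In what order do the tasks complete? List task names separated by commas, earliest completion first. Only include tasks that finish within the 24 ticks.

completion order = A, B, C, G

t=0: L0/L1/L2 = AB/-/- → run A
t=1: L0/L1/L2 = ABC/-/- → run A
t=2: L0/L1/L2 = BC/A/- → run B
t=3: L0/L1/L2 = BC/A/- → run B
t=4: L0/L1/L2 = CG/AB/- → run C
t=5: L0/L1/L2 = CG/AB/- → run C
t=6: L0/L1/L2 = G/ABC/- → run G
t=7: L0/L1/L2 = G/ABC/- → run G
t=8: L0/L1/L2 = -/ABCG/- → run A
t=9: L0/L1/L2 = -/ABCG/- → run A
t=10: L0/L1/L2 = -/BCG/- → run B
t=11: L0/L1/L2 = -/BCG/- → run B
t=12: L0/L1/L2 = -/BCG/- → run B
t=13: L0/L1/L2 = -/BCG/- → run B
t=14: L0/L1/L2 = -/CG/- → run C
t=15: L0/L1/L2 = -/CG/- → run C
t=16: L0/L1/L2 = -/CG/- → run C
t=17: L0/L1/L2 = -/CG/- → run C
t=18: L0/L1/L2 = -/G/- → run G
t=19: L0/L1/L2 = -/G/- → run G
t=20: (idle)
t=21: (idle)
t=22: (idle)
t=23: (idle)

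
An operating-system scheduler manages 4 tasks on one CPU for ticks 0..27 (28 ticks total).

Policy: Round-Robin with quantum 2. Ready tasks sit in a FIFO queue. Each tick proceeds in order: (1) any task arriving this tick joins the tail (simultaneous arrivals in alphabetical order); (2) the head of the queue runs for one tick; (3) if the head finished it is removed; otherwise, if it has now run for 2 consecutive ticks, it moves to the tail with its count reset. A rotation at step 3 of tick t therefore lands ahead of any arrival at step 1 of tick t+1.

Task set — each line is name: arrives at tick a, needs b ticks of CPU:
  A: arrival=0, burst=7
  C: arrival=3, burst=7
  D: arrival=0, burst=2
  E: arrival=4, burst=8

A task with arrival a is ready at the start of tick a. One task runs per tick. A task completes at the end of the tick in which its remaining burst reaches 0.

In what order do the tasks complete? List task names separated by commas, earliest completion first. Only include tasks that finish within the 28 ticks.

completion order = D, A, C, E

t=0: queue=[A,D] q_used=0 → run A
t=1: queue=[A,D] q_used=1 → run A
t=2: queue=[D,A] q_used=0 → run D
t=3: queue=[D,A,C] q_used=1 → run D
t=4: queue=[A,C,E] q_used=0 → run A
t=5: queue=[A,C,E] q_used=1 → run A
t=6: queue=[C,E,A] q_used=0 → run C
t=7: queue=[C,E,A] q_used=1 → run C
t=8: queue=[E,A,C] q_used=0 → run E
t=9: queue=[E,A,C] q_used=1 → run E
t=10: queue=[A,C,E] q_used=0 → run A
t=11: queue=[A,C,E] q_used=1 → run A
t=12: queue=[C,E,A] q_used=0 → run C
t=13: queue=[C,E,A] q_used=1 → run C
t=14: queue=[E,A,C] q_used=0 → run E
t=15: queue=[E,A,C] q_used=1 → run E
t=16: queue=[A,C,E] q_used=0 → run A
t=17: queue=[C,E] q_used=0 → run C
t=18: queue=[C,E] q_used=1 → run C
t=19: queue=[E,C] q_used=0 → run E
t=20: queue=[E,C] q_used=1 → run E
t=21: queue=[C,E] q_used=0 → run C
t=22: queue=[E] q_used=0 → run E
t=23: queue=[E] q_used=1 → run E
t=24: (idle)
t=25: (idle)
t=26: (idle)
t=27: (idle)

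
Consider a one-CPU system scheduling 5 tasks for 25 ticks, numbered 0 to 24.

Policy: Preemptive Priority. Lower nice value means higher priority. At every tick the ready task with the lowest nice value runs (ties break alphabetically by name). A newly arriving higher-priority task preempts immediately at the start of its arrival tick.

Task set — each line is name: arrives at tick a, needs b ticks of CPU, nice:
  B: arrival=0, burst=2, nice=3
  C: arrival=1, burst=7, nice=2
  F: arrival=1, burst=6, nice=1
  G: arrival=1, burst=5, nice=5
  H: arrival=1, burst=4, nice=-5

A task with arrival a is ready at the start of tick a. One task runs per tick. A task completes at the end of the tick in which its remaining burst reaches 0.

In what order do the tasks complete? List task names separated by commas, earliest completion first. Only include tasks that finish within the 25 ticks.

completion order = H, F, C, B, G

t=0: ready={B} → run B
t=1: ready={B,C,F,G,H} → run H
t=2: ready={B,C,F,G,H} → run H
t=3: ready={B,C,F,G,H} → run H
t=4: ready={B,C,F,G,H} → run H
t=5: ready={B,C,F,G} → run F
t=6: ready={B,C,F,G} → run F
t=7: ready={B,C,F,G} → run F
t=8: ready={B,C,F,G} → run F
t=9: ready={B,C,F,G} → run F
t=10: ready={B,C,F,G} → run F
t=11: ready={B,C,G} → run C
t=12: ready={B,C,G} → run C
t=13: ready={B,C,G} → run C
t=14: ready={B,C,G} → run C
t=15: ready={B,C,G} → run C
t=16: ready={B,C,G} → run C
t=17: ready={B,C,G} → run C
t=18: ready={B,G} → run B
t=19: ready={G} → run G
t=20: ready={G} → run G
t=21: ready={G} → run G
t=22: ready={G} → run G
t=23: ready={G} → run G
t=24: (idle)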